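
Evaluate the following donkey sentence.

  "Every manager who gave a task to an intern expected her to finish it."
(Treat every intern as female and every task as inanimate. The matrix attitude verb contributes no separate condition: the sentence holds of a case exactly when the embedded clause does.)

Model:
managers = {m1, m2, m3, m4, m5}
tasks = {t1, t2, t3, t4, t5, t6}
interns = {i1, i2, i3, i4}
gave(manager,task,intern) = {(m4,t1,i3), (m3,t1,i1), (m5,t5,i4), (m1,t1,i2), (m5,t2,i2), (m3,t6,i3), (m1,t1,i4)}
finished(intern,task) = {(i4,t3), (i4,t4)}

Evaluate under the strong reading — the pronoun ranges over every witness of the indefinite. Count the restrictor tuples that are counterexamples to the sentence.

7

"her" takes "an intern" as antecedent and "it" takes "a task"; both are donkey pronouns co-varying with the restrictor.
Strong reading: for every (m,t,i) with gave(m,t,i), finished(i,t).
Restrictor triples: (m1,t1,i2)→finished(i2,t1) ✗  (m1,t1,i4)→finished(i4,t1) ✗  (m3,t1,i1)→finished(i1,t1) ✗  (m3,t6,i3)→finished(i3,t6) ✗  (m4,t1,i3)→finished(i3,t1) ✗  (m5,t2,i2)→finished(i2,t2) ✗  (m5,t5,i4)→finished(i4,t5) ✗
Counterexamples (restrictor triples failing the scope): 7.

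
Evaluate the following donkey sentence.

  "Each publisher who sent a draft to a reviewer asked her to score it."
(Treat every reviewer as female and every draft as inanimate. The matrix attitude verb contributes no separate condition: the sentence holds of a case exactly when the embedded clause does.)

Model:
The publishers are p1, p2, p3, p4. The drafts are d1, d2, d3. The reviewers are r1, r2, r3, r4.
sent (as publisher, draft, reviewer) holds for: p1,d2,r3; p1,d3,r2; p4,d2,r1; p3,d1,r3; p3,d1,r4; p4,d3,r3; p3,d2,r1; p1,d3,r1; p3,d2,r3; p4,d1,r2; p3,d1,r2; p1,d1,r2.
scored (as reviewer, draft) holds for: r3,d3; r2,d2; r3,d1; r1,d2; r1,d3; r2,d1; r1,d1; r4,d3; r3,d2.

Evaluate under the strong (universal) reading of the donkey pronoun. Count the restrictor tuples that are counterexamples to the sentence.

2

"her" takes "a reviewer" as antecedent and "it" takes "a draft"; both are donkey pronouns co-varying with the restrictor.
Strong reading: for every (p,d,r) with sent(p,d,r), scored(r,d).
Restrictor triples: (p1,d1,r2)→scored(r2,d1) ✓  (p1,d2,r3)→scored(r3,d2) ✓  (p1,d3,r1)→scored(r1,d3) ✓  (p1,d3,r2)→scored(r2,d3) ✗  (p3,d1,r2)→scored(r2,d1) ✓  (p3,d1,r3)→scored(r3,d1) ✓  (p3,d1,r4)→scored(r4,d1) ✗  (p3,d2,r1)→scored(r1,d2) ✓  (p3,d2,r3)→scored(r3,d2) ✓  (p4,d1,r2)→scored(r2,d1) ✓  (p4,d2,r1)→scored(r1,d2) ✓  (p4,d3,r3)→scored(r3,d3) ✓
Counterexamples (restrictor triples failing the scope): 2.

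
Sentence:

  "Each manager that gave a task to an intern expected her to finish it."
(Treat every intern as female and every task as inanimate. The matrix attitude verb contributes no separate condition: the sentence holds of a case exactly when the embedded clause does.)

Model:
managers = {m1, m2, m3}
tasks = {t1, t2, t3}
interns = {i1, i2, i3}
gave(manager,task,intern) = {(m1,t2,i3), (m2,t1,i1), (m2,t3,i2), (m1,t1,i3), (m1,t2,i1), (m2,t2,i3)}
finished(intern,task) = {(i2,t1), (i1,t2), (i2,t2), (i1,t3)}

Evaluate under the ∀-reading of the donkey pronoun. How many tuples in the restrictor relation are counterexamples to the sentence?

5

"her" takes "an intern" as antecedent and "it" takes "a task"; both are donkey pronouns co-varying with the restrictor.
Strong reading: for every (m,t,i) with gave(m,t,i), finished(i,t).
Restrictor triples: (m1,t1,i3)→finished(i3,t1) ✗  (m1,t2,i1)→finished(i1,t2) ✓  (m1,t2,i3)→finished(i3,t2) ✗  (m2,t1,i1)→finished(i1,t1) ✗  (m2,t2,i3)→finished(i3,t2) ✗  (m2,t3,i2)→finished(i2,t3) ✗
Counterexamples (restrictor triples failing the scope): 5.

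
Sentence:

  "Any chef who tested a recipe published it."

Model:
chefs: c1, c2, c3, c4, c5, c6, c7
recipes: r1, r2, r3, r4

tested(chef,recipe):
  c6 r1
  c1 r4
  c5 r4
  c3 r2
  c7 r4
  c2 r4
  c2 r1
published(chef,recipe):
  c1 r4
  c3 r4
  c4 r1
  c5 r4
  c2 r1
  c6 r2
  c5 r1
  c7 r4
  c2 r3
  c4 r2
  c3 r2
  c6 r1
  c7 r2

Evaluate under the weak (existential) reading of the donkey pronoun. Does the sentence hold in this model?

True

"it" takes "a recipe" as antecedent — a donkey pronoun bound across the clause boundary.
Weak reading: every chef c with some tested-recipe has at least one tested-recipe r such that published(c,r).
Per chef: c1:✓  c2:✓  c3:✓  c5:✓  c6:✓  c7:✓
Every chef in the restrictor has a witness.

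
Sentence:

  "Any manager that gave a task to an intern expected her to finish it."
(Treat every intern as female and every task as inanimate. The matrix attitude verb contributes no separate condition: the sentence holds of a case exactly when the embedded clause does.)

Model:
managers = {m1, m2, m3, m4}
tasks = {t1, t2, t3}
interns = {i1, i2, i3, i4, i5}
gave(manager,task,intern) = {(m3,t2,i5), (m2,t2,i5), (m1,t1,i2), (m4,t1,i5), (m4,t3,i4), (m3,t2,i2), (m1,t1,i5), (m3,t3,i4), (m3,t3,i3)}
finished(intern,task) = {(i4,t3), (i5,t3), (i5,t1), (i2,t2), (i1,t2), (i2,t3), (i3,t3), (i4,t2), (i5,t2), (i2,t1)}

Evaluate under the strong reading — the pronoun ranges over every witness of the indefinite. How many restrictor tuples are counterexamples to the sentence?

0

"her" takes "an intern" as antecedent and "it" takes "a task"; both are donkey pronouns co-varying with the restrictor.
Strong reading: for every (m,t,i) with gave(m,t,i), finished(i,t).
Restrictor triples: (m1,t1,i2)→finished(i2,t1) ✓  (m1,t1,i5)→finished(i5,t1) ✓  (m2,t2,i5)→finished(i5,t2) ✓  (m3,t2,i2)→finished(i2,t2) ✓  (m3,t2,i5)→finished(i5,t2) ✓  (m3,t3,i3)→finished(i3,t3) ✓  (m3,t3,i4)→finished(i4,t3) ✓  (m4,t1,i5)→finished(i5,t1) ✓  (m4,t3,i4)→finished(i4,t3) ✓
Counterexamples (restrictor triples failing the scope): 0.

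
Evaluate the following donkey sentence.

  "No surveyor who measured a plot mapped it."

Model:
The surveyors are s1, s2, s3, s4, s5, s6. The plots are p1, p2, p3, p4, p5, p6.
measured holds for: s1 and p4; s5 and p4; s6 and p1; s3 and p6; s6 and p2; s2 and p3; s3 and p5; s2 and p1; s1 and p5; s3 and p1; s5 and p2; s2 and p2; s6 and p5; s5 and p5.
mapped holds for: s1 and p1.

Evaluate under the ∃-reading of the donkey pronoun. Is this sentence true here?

"it" takes "a plot" as antecedent — a donkey pronoun bound across the clause boundary.
Truth condition: for no (s,p) with measured(s,p) does mapped(s,p) hold.
Restrictor pairs — does the scope hold? (s1,p4):fails  (s1,p5):fails  (s2,p1):fails  (s2,p2):fails  (s2,p3):fails  (s3,p1):fails  (s3,p5):fails  (s3,p6):fails  (s5,p2):fails  (s5,p4):fails  (s5,p5):fails  (s6,p1):fails  (s6,p2):fails  (s6,p5):fails
Scope holds for no restrictor pair, so the sentence is true.

True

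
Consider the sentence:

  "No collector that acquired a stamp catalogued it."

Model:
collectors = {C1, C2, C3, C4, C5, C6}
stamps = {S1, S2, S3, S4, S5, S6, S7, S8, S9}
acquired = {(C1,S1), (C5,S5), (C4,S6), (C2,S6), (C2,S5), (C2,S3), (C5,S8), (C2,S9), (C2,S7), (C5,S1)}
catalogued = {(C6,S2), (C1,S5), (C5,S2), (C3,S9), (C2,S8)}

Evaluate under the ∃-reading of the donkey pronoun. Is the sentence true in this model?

"it" takes "a stamp" as antecedent — a donkey pronoun bound across the clause boundary.
Truth condition: for no (c,s) with acquired(c,s) does catalogued(c,s) hold.
Restrictor pairs — does the scope hold? (C1,S1):fails  (C2,S3):fails  (C2,S5):fails  (C2,S6):fails  (C2,S7):fails  (C2,S9):fails  (C4,S6):fails  (C5,S1):fails  (C5,S5):fails  (C5,S8):fails
Scope holds for no restrictor pair, so the sentence is true.

True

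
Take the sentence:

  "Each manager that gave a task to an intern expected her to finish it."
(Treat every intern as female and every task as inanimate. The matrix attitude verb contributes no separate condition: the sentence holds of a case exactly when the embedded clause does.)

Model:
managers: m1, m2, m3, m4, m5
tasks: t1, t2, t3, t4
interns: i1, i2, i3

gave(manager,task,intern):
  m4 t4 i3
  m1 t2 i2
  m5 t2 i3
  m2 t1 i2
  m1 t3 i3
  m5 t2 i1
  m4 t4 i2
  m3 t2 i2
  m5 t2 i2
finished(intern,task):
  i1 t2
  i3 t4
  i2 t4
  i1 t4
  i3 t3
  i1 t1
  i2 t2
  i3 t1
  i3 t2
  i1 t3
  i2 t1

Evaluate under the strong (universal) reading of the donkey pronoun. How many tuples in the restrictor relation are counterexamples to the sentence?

"her" takes "an intern" as antecedent and "it" takes "a task"; both are donkey pronouns co-varying with the restrictor.
Strong reading: for every (m,t,i) with gave(m,t,i), finished(i,t).
Restrictor triples: (m1,t2,i2)→finished(i2,t2) ✓  (m1,t3,i3)→finished(i3,t3) ✓  (m2,t1,i2)→finished(i2,t1) ✓  (m3,t2,i2)→finished(i2,t2) ✓  (m4,t4,i2)→finished(i2,t4) ✓  (m4,t4,i3)→finished(i3,t4) ✓  (m5,t2,i1)→finished(i1,t2) ✓  (m5,t2,i2)→finished(i2,t2) ✓  (m5,t2,i3)→finished(i3,t2) ✓
Counterexamples (restrictor triples failing the scope): 0.

0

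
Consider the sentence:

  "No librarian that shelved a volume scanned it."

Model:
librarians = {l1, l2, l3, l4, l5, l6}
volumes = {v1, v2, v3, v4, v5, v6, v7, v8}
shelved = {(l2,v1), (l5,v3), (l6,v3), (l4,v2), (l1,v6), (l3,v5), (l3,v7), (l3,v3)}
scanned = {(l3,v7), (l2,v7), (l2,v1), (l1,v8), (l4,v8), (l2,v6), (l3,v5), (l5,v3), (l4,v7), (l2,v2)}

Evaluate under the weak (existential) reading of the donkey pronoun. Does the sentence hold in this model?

"it" takes "a volume" as antecedent — a donkey pronoun bound across the clause boundary.
Truth condition: for no (l,v) with shelved(l,v) does scanned(l,v) hold.
Restrictor pairs — does the scope hold? (l1,v6):fails  (l2,v1):holds  (l3,v3):fails  (l3,v5):holds  (l3,v7):holds  (l4,v2):fails  (l5,v3):holds  (l6,v3):fails
Scope holds for 4 pair(s), so the sentence is false.

False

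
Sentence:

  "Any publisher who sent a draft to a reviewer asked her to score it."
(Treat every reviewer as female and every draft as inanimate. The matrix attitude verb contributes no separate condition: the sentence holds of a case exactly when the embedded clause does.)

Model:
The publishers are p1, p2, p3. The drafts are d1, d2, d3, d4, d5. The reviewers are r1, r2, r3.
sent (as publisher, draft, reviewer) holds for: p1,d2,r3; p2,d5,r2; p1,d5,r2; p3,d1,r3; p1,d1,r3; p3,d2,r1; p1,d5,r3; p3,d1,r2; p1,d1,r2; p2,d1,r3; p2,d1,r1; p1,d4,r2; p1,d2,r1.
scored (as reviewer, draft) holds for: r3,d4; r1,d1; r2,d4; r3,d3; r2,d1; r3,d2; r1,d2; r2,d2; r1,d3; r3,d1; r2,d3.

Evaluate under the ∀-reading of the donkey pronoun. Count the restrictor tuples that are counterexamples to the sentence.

3

"her" takes "a reviewer" as antecedent and "it" takes "a draft"; both are donkey pronouns co-varying with the restrictor.
Strong reading: for every (p,d,r) with sent(p,d,r), scored(r,d).
Restrictor triples: (p1,d1,r2)→scored(r2,d1) ✓  (p1,d1,r3)→scored(r3,d1) ✓  (p1,d2,r1)→scored(r1,d2) ✓  (p1,d2,r3)→scored(r3,d2) ✓  (p1,d4,r2)→scored(r2,d4) ✓  (p1,d5,r2)→scored(r2,d5) ✗  (p1,d5,r3)→scored(r3,d5) ✗  (p2,d1,r1)→scored(r1,d1) ✓  (p2,d1,r3)→scored(r3,d1) ✓  (p2,d5,r2)→scored(r2,d5) ✗  (p3,d1,r2)→scored(r2,d1) ✓  (p3,d1,r3)→scored(r3,d1) ✓  (p3,d2,r1)→scored(r1,d2) ✓
Counterexamples (restrictor triples failing the scope): 3.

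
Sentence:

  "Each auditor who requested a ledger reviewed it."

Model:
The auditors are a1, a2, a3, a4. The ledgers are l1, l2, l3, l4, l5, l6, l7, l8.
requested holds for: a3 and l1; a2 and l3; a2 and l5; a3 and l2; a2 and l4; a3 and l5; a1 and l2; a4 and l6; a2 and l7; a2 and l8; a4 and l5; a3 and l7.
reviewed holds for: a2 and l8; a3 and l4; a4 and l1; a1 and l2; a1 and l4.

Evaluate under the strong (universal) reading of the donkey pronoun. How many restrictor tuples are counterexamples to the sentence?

10

"it" takes "a ledger" as antecedent — a donkey pronoun bound across the clause boundary.
Strong reading: for every (a,l) with requested(a,l), reviewed(a,l).
Restrictor pairs: (a1,l2) ✓  (a2,l3) ✗  (a2,l4) ✗  (a2,l5) ✗  (a2,l7) ✗  (a2,l8) ✓  (a3,l1) ✗  (a3,l2) ✗  (a3,l5) ✗  (a3,l7) ✗  (a4,l5) ✗  (a4,l6) ✗
Counterexamples (restrictor pairs failing the scope): 10.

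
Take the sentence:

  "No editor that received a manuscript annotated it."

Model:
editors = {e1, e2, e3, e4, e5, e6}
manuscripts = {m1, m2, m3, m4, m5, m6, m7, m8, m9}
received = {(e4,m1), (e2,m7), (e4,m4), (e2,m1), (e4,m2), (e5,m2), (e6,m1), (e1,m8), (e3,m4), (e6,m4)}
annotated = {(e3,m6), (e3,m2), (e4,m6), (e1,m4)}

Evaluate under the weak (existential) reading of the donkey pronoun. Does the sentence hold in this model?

True

"it" takes "a manuscript" as antecedent — a donkey pronoun bound across the clause boundary.
Truth condition: for no (e,m) with received(e,m) does annotated(e,m) hold.
Restrictor pairs — does the scope hold? (e1,m8):fails  (e2,m1):fails  (e2,m7):fails  (e3,m4):fails  (e4,m1):fails  (e4,m2):fails  (e4,m4):fails  (e5,m2):fails  (e6,m1):fails  (e6,m4):fails
Scope holds for no restrictor pair, so the sentence is true.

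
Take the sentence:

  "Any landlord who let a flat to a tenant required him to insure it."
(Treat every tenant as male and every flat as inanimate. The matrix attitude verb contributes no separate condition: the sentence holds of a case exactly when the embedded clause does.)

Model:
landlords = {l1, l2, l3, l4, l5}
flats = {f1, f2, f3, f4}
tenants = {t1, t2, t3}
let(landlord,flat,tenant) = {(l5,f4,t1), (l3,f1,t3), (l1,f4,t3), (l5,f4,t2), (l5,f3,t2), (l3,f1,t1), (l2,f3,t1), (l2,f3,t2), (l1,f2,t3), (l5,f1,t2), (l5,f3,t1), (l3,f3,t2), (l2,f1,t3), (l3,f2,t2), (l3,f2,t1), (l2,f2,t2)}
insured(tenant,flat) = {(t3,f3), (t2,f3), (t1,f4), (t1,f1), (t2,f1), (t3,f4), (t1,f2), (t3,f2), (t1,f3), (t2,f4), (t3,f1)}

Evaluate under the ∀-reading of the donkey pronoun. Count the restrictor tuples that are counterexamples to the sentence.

"him" takes "a tenant" as antecedent and "it" takes "a flat"; both are donkey pronouns co-varying with the restrictor.
Strong reading: for every (l,f,t) with let(l,f,t), insured(t,f).
Restrictor triples: (l1,f2,t3)→insured(t3,f2) ✓  (l1,f4,t3)→insured(t3,f4) ✓  (l2,f1,t3)→insured(t3,f1) ✓  (l2,f2,t2)→insured(t2,f2) ✗  (l2,f3,t1)→insured(t1,f3) ✓  (l2,f3,t2)→insured(t2,f3) ✓  (l3,f1,t1)→insured(t1,f1) ✓  (l3,f1,t3)→insured(t3,f1) ✓  (l3,f2,t1)→insured(t1,f2) ✓  (l3,f2,t2)→insured(t2,f2) ✗  (l3,f3,t2)→insured(t2,f3) ✓  (l5,f1,t2)→insured(t2,f1) ✓  (l5,f3,t1)→insured(t1,f3) ✓  (l5,f3,t2)→insured(t2,f3) ✓  (l5,f4,t1)→insured(t1,f4) ✓  (l5,f4,t2)→insured(t2,f4) ✓
Counterexamples (restrictor triples failing the scope): 2.

2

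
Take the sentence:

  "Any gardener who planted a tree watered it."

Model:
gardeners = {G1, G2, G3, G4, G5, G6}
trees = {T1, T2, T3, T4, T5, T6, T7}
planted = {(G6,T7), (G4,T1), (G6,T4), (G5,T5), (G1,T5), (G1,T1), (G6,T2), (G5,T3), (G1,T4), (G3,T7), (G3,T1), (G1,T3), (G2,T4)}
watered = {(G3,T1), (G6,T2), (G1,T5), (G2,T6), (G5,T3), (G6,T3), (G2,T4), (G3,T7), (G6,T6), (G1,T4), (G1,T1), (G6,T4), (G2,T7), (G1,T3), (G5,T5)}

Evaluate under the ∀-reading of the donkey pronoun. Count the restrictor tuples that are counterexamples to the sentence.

2

"it" takes "a tree" as antecedent — a donkey pronoun bound across the clause boundary.
Strong reading: for every (g,t) with planted(g,t), watered(g,t).
Restrictor pairs: (G1,T1) ✓  (G1,T3) ✓  (G1,T4) ✓  (G1,T5) ✓  (G2,T4) ✓  (G3,T1) ✓  (G3,T7) ✓  (G4,T1) ✗  (G5,T3) ✓  (G5,T5) ✓  (G6,T2) ✓  (G6,T4) ✓  (G6,T7) ✗
Counterexamples (restrictor pairs failing the scope): 2.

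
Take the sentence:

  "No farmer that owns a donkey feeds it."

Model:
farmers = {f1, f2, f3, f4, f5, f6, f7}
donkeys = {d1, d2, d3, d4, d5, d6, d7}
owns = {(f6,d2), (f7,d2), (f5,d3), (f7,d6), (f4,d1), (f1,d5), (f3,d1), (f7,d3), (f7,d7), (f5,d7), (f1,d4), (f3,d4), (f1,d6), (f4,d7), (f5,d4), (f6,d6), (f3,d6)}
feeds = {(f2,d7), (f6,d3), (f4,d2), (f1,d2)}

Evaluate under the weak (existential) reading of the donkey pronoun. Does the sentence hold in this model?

"it" takes "a donkey" as antecedent — a donkey pronoun bound across the clause boundary.
Truth condition: for no (f,d) with owns(f,d) does feeds(f,d) hold.
Restrictor pairs — does the scope hold? (f1,d4):fails  (f1,d5):fails  (f1,d6):fails  (f3,d1):fails  (f3,d4):fails  (f3,d6):fails  (f4,d1):fails  (f4,d7):fails  (f5,d3):fails  (f5,d4):fails  (f5,d7):fails  (f6,d2):fails  (f6,d6):fails  (f7,d2):fails  (f7,d3):fails  (f7,d6):fails  (f7,d7):fails
Scope holds for no restrictor pair, so the sentence is true.

True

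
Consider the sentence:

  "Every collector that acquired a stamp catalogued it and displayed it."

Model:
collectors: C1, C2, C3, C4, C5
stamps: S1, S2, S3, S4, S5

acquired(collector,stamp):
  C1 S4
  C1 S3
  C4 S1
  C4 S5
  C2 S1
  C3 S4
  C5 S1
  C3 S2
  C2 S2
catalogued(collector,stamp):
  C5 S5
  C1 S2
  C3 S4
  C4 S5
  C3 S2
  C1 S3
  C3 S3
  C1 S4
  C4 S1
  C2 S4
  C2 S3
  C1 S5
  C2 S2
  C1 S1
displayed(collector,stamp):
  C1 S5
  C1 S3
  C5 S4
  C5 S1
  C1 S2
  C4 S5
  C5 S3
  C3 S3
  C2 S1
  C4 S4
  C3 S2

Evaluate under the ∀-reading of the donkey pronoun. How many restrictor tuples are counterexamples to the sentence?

"it" takes "a stamp" as antecedent — a donkey pronoun bound across the clause boundary.
Strong reading: for every (c,s) with acquired(c,s), catalogued(c,s) ∧ displayed(c,s).
Restrictor pairs: (C1,S3) ✓  (C1,S4) ✗  (C2,S1) ✗  (C2,S2) ✗  (C3,S2) ✓  (C3,S4) ✗  (C4,S1) ✗  (C4,S5) ✓  (C5,S1) ✗
Counterexamples (restrictor pairs failing the scope): 6.

6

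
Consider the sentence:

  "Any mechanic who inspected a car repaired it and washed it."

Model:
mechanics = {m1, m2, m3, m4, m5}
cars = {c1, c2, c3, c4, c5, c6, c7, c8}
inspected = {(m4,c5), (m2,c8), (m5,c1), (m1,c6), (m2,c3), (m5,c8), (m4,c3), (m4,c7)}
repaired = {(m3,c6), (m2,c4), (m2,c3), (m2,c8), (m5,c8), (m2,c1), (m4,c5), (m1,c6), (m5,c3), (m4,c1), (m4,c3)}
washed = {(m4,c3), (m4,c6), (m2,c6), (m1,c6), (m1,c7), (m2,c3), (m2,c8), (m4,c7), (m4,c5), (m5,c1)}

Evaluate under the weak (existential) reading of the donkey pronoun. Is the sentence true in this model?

"it" takes "a car" as antecedent — a donkey pronoun bound across the clause boundary.
Weak reading: every mechanic m with some inspected-car has at least one inspected-car c such that repaired(m,c) ∧ washed(m,c).
Per mechanic: m1:✓  m2:✓  m4:✓  m5:✗
m5 has no witness among its inspected-cars.

False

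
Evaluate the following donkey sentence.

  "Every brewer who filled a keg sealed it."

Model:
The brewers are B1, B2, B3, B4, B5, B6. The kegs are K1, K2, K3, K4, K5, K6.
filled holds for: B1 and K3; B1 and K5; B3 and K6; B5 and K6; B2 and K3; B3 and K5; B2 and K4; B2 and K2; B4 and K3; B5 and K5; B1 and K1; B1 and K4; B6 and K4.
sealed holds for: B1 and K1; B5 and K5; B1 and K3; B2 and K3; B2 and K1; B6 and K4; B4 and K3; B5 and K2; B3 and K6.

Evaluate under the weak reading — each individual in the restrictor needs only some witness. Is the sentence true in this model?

"it" takes "a keg" as antecedent — a donkey pronoun bound across the clause boundary.
Weak reading: every brewer b with some filled-keg has at least one filled-keg k such that sealed(b,k).
Per brewer: B1:✓  B2:✓  B3:✓  B4:✓  B5:✓  B6:✓
Every brewer in the restrictor has a witness.

True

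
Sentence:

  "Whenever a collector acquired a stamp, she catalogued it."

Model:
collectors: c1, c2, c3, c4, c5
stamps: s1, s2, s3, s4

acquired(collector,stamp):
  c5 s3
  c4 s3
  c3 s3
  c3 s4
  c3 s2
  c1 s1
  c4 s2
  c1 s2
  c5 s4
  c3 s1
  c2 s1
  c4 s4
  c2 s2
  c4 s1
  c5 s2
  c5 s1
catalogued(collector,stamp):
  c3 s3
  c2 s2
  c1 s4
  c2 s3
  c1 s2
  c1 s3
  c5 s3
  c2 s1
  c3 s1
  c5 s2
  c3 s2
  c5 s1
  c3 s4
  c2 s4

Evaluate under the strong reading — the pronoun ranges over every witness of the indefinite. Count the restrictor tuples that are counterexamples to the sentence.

"it" takes "a stamp" as antecedent — a donkey pronoun bound across the clause boundary.
Strong reading: for every (c,s) with acquired(c,s), catalogued(c,s).
Restrictor pairs: (c1,s1) ✗  (c1,s2) ✓  (c2,s1) ✓  (c2,s2) ✓  (c3,s1) ✓  (c3,s2) ✓  (c3,s3) ✓  (c3,s4) ✓  (c4,s1) ✗  (c4,s2) ✗  (c4,s3) ✗  (c4,s4) ✗  (c5,s1) ✓  (c5,s2) ✓  (c5,s3) ✓  (c5,s4) ✗
Counterexamples (restrictor pairs failing the scope): 6.

6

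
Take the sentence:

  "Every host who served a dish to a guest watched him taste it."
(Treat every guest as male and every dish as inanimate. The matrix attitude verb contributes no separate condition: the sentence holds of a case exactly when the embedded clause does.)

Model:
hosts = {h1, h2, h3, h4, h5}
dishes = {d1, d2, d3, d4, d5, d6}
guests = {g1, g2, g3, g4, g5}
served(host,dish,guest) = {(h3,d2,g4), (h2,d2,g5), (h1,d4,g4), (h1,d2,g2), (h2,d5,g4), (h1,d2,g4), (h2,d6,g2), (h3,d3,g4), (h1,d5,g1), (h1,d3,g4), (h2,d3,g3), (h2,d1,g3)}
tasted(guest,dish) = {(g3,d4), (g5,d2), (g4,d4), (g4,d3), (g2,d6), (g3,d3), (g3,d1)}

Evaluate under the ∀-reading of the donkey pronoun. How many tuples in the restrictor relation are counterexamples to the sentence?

5

"him" takes "a guest" as antecedent and "it" takes "a dish"; both are donkey pronouns co-varying with the restrictor.
Strong reading: for every (h,d,g) with served(h,d,g), tasted(g,d).
Restrictor triples: (h1,d2,g2)→tasted(g2,d2) ✗  (h1,d2,g4)→tasted(g4,d2) ✗  (h1,d3,g4)→tasted(g4,d3) ✓  (h1,d4,g4)→tasted(g4,d4) ✓  (h1,d5,g1)→tasted(g1,d5) ✗  (h2,d1,g3)→tasted(g3,d1) ✓  (h2,d2,g5)→tasted(g5,d2) ✓  (h2,d3,g3)→tasted(g3,d3) ✓  (h2,d5,g4)→tasted(g4,d5) ✗  (h2,d6,g2)→tasted(g2,d6) ✓  (h3,d2,g4)→tasted(g4,d2) ✗  (h3,d3,g4)→tasted(g4,d3) ✓
Counterexamples (restrictor triples failing the scope): 5.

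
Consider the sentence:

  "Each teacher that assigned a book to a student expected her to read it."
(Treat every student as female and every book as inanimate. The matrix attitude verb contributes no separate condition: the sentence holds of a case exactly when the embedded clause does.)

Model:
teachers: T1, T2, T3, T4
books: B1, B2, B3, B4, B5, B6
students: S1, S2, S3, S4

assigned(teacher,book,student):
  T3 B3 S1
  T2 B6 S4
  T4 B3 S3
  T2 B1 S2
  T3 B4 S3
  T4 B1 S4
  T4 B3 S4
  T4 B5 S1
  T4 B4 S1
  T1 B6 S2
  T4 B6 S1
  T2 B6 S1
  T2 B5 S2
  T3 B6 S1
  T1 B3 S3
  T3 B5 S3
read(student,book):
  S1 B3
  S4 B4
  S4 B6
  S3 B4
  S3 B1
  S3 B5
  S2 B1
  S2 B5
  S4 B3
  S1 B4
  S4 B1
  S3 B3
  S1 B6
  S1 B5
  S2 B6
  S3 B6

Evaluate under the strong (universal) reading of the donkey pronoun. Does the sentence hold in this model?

True

"her" takes "a student" as antecedent and "it" takes "a book"; both are donkey pronouns co-varying with the restrictor.
Strong reading: for every (t,b,s) with assigned(t,b,s), read(s,b).
Restrictor triples: (T1,B3,S3)→read(S3,B3) ✓  (T1,B6,S2)→read(S2,B6) ✓  (T2,B1,S2)→read(S2,B1) ✓  (T2,B5,S2)→read(S2,B5) ✓  (T2,B6,S1)→read(S1,B6) ✓  (T2,B6,S4)→read(S4,B6) ✓  (T3,B3,S1)→read(S1,B3) ✓  (T3,B4,S3)→read(S3,B4) ✓  (T3,B5,S3)→read(S3,B5) ✓  (T3,B6,S1)→read(S1,B6) ✓  (T4,B1,S4)→read(S4,B1) ✓  (T4,B3,S3)→read(S3,B3) ✓  (T4,B3,S4)→read(S4,B3) ✓  (T4,B4,S1)→read(S1,B4) ✓  (T4,B5,S1)→read(S1,B5) ✓  (T4,B6,S1)→read(S1,B6) ✓
Every restrictor triple satisfies the scope.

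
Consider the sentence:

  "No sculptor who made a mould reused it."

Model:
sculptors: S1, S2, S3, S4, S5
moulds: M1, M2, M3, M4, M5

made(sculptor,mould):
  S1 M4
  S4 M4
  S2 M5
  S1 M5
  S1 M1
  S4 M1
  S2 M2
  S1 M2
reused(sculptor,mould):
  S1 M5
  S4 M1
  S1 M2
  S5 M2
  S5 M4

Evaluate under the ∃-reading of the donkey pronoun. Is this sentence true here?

False

"it" takes "a mould" as antecedent — a donkey pronoun bound across the clause boundary.
Truth condition: for no (s,m) with made(s,m) does reused(s,m) hold.
Restrictor pairs — does the scope hold? (S1,M1):fails  (S1,M2):holds  (S1,M4):fails  (S1,M5):holds  (S2,M2):fails  (S2,M5):fails  (S4,M1):holds  (S4,M4):fails
Scope holds for 3 pair(s), so the sentence is false.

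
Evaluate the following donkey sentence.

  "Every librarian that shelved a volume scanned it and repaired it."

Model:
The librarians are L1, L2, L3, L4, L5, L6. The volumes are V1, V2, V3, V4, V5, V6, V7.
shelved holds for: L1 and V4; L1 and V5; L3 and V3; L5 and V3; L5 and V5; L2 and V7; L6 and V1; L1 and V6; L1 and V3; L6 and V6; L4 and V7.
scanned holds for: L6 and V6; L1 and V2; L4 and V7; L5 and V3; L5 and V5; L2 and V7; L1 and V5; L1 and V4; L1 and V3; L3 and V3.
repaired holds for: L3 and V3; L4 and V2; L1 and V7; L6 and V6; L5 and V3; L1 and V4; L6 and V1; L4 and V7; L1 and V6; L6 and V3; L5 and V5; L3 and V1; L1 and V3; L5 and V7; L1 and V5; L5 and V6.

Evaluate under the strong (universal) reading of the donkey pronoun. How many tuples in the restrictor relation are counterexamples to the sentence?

"it" takes "a volume" as antecedent — a donkey pronoun bound across the clause boundary.
Strong reading: for every (l,v) with shelved(l,v), scanned(l,v) ∧ repaired(l,v).
Restrictor pairs: (L1,V3) ✓  (L1,V4) ✓  (L1,V5) ✓  (L1,V6) ✗  (L2,V7) ✗  (L3,V3) ✓  (L4,V7) ✓  (L5,V3) ✓  (L5,V5) ✓  (L6,V1) ✗  (L6,V6) ✓
Counterexamples (restrictor pairs failing the scope): 3.

3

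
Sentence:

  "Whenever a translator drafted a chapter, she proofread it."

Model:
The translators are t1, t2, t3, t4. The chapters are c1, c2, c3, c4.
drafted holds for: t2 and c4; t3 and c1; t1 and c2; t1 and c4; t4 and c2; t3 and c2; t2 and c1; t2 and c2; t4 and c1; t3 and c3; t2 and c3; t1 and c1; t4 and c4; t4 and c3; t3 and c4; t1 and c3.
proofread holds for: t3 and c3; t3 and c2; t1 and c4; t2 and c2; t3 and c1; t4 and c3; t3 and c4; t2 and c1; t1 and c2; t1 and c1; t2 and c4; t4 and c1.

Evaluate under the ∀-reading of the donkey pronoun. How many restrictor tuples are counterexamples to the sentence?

4

"it" takes "a chapter" as antecedent — a donkey pronoun bound across the clause boundary.
Strong reading: for every (t,c) with drafted(t,c), proofread(t,c).
Restrictor pairs: (t1,c1) ✓  (t1,c2) ✓  (t1,c3) ✗  (t1,c4) ✓  (t2,c1) ✓  (t2,c2) ✓  (t2,c3) ✗  (t2,c4) ✓  (t3,c1) ✓  (t3,c2) ✓  (t3,c3) ✓  (t3,c4) ✓  (t4,c1) ✓  (t4,c2) ✗  (t4,c3) ✓  (t4,c4) ✗
Counterexamples (restrictor pairs failing the scope): 4.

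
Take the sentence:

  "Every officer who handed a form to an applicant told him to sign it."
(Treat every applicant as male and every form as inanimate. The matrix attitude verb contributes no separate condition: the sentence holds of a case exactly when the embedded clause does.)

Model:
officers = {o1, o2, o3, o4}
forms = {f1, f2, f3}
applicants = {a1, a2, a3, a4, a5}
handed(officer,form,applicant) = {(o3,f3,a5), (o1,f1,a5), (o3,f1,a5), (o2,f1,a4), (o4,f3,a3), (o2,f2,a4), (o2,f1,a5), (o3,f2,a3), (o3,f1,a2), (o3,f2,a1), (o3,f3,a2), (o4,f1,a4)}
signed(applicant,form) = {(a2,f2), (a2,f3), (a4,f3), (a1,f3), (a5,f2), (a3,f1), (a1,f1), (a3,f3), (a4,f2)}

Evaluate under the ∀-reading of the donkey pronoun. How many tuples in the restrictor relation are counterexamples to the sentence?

"him" takes "an applicant" as antecedent and "it" takes "a form"; both are donkey pronouns co-varying with the restrictor.
Strong reading: for every (o,f,a) with handed(o,f,a), signed(a,f).
Restrictor triples: (o1,f1,a5)→signed(a5,f1) ✗  (o2,f1,a4)→signed(a4,f1) ✗  (o2,f1,a5)→signed(a5,f1) ✗  (o2,f2,a4)→signed(a4,f2) ✓  (o3,f1,a2)→signed(a2,f1) ✗  (o3,f1,a5)→signed(a5,f1) ✗  (o3,f2,a1)→signed(a1,f2) ✗  (o3,f2,a3)→signed(a3,f2) ✗  (o3,f3,a2)→signed(a2,f3) ✓  (o3,f3,a5)→signed(a5,f3) ✗  (o4,f1,a4)→signed(a4,f1) ✗  (o4,f3,a3)→signed(a3,f3) ✓
Counterexamples (restrictor triples failing the scope): 9.

9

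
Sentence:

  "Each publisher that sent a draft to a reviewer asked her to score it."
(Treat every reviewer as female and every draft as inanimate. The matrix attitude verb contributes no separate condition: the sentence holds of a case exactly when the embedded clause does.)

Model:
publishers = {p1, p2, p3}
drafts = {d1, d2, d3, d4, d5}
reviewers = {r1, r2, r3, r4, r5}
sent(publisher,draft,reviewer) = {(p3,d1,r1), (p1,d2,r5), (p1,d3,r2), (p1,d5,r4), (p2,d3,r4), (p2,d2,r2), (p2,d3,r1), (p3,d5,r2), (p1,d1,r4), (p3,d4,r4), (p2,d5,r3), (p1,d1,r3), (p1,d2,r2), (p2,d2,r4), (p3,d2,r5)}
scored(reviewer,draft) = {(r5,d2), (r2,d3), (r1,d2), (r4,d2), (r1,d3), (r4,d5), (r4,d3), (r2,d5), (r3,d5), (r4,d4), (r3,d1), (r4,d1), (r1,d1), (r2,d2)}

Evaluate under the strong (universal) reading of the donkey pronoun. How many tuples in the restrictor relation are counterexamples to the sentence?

0

"her" takes "a reviewer" as antecedent and "it" takes "a draft"; both are donkey pronouns co-varying with the restrictor.
Strong reading: for every (p,d,r) with sent(p,d,r), scored(r,d).
Restrictor triples: (p1,d1,r3)→scored(r3,d1) ✓  (p1,d1,r4)→scored(r4,d1) ✓  (p1,d2,r2)→scored(r2,d2) ✓  (p1,d2,r5)→scored(r5,d2) ✓  (p1,d3,r2)→scored(r2,d3) ✓  (p1,d5,r4)→scored(r4,d5) ✓  (p2,d2,r2)→scored(r2,d2) ✓  (p2,d2,r4)→scored(r4,d2) ✓  (p2,d3,r1)→scored(r1,d3) ✓  (p2,d3,r4)→scored(r4,d3) ✓  (p2,d5,r3)→scored(r3,d5) ✓  (p3,d1,r1)→scored(r1,d1) ✓  (p3,d2,r5)→scored(r5,d2) ✓  (p3,d4,r4)→scored(r4,d4) ✓  (p3,d5,r2)→scored(r2,d5) ✓
Counterexamples (restrictor triples failing the scope): 0.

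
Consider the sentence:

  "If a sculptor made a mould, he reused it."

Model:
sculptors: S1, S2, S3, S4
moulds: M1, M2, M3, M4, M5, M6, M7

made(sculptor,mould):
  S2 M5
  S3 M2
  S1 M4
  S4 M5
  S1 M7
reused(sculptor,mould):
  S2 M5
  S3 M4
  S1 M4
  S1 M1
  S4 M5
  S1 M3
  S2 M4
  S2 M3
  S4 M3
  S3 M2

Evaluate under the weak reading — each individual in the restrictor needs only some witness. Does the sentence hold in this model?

True

"it" takes "a mould" as antecedent — a donkey pronoun bound across the clause boundary.
Weak reading: every sculptor s with some made-mould has at least one made-mould m such that reused(s,m).
Per sculptor: S1:✓  S2:✓  S3:✓  S4:✓
Every sculptor in the restrictor has a witness.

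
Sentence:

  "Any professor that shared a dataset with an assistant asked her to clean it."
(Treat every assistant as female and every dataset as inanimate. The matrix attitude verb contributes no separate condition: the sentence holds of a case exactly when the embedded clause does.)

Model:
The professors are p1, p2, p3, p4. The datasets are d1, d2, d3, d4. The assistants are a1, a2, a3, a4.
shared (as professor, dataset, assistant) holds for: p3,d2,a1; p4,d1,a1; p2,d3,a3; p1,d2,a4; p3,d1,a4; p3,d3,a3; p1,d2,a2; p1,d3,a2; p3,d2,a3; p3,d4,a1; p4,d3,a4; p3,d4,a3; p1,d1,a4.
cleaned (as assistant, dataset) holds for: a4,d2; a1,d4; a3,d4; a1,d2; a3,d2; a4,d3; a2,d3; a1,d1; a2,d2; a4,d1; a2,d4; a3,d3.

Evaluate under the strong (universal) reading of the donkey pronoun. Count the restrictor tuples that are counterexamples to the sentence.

"her" takes "an assistant" as antecedent and "it" takes "a dataset"; both are donkey pronouns co-varying with the restrictor.
Strong reading: for every (p,d,a) with shared(p,d,a), cleaned(a,d).
Restrictor triples: (p1,d1,a4)→cleaned(a4,d1) ✓  (p1,d2,a2)→cleaned(a2,d2) ✓  (p1,d2,a4)→cleaned(a4,d2) ✓  (p1,d3,a2)→cleaned(a2,d3) ✓  (p2,d3,a3)→cleaned(a3,d3) ✓  (p3,d1,a4)→cleaned(a4,d1) ✓  (p3,d2,a1)→cleaned(a1,d2) ✓  (p3,d2,a3)→cleaned(a3,d2) ✓  (p3,d3,a3)→cleaned(a3,d3) ✓  (p3,d4,a1)→cleaned(a1,d4) ✓  (p3,d4,a3)→cleaned(a3,d4) ✓  (p4,d1,a1)→cleaned(a1,d1) ✓  (p4,d3,a4)→cleaned(a4,d3) ✓
Counterexamples (restrictor triples failing the scope): 0.

0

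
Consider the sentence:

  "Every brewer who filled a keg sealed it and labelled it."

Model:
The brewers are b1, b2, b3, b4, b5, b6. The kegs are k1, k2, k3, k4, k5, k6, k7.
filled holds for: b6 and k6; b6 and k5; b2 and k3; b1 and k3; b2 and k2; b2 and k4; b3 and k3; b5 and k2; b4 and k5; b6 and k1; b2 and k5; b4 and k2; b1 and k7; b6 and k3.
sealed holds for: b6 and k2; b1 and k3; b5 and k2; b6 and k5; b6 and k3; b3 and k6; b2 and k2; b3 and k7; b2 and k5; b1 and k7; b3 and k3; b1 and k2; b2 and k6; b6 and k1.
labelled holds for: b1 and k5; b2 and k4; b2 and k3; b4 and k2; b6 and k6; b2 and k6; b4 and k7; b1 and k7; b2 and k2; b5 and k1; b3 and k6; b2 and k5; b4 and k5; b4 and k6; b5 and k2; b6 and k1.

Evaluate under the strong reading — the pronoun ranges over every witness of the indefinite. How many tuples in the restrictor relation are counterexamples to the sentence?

9

"it" takes "a keg" as antecedent — a donkey pronoun bound across the clause boundary.
Strong reading: for every (b,k) with filled(b,k), sealed(b,k) ∧ labelled(b,k).
Restrictor pairs: (b1,k3) ✗  (b1,k7) ✓  (b2,k2) ✓  (b2,k3) ✗  (b2,k4) ✗  (b2,k5) ✓  (b3,k3) ✗  (b4,k2) ✗  (b4,k5) ✗  (b5,k2) ✓  (b6,k1) ✓  (b6,k3) ✗  (b6,k5) ✗  (b6,k6) ✗
Counterexamples (restrictor pairs failing the scope): 9.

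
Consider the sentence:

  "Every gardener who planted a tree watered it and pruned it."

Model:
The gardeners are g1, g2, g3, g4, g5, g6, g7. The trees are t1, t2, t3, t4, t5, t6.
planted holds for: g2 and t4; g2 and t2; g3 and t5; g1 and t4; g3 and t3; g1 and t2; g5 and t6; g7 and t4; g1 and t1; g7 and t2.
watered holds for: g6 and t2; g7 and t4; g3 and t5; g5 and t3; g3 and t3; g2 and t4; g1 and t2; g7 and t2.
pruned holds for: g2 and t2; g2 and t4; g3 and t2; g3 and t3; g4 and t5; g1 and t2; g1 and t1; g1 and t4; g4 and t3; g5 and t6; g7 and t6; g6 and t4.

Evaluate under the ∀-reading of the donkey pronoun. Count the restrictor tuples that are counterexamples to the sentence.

7

"it" takes "a tree" as antecedent — a donkey pronoun bound across the clause boundary.
Strong reading: for every (g,t) with planted(g,t), watered(g,t) ∧ pruned(g,t).
Restrictor pairs: (g1,t1) ✗  (g1,t2) ✓  (g1,t4) ✗  (g2,t2) ✗  (g2,t4) ✓  (g3,t3) ✓  (g3,t5) ✗  (g5,t6) ✗  (g7,t2) ✗  (g7,t4) ✗
Counterexamples (restrictor pairs failing the scope): 7.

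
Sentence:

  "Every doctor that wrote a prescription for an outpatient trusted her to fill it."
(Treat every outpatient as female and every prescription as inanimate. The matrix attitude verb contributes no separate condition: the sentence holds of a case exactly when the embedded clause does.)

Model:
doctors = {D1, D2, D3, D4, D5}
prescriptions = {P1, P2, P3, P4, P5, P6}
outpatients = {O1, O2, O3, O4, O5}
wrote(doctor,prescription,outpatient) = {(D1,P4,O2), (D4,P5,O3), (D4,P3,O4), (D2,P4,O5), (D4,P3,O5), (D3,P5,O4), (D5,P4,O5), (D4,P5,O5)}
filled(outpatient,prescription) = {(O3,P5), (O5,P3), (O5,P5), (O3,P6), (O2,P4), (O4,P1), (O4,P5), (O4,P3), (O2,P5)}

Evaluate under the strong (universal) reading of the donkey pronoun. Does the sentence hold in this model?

"her" takes "an outpatient" as antecedent and "it" takes "a prescription"; both are donkey pronouns co-varying with the restrictor.
Strong reading: for every (d,p,o) with wrote(d,p,o), filled(o,p).
Restrictor triples: (D1,P4,O2)→filled(O2,P4) ✓  (D2,P4,O5)→filled(O5,P4) ✗  (D3,P5,O4)→filled(O4,P5) ✓  (D4,P3,O4)→filled(O4,P3) ✓  (D4,P3,O5)→filled(O5,P3) ✓  (D4,P5,O3)→filled(O3,P5) ✓  (D4,P5,O5)→filled(O5,P5) ✓  (D5,P4,O5)→filled(O5,P4) ✗
Counterexample: (D2,P4,O5) — filled(O5,P4) does not hold.

False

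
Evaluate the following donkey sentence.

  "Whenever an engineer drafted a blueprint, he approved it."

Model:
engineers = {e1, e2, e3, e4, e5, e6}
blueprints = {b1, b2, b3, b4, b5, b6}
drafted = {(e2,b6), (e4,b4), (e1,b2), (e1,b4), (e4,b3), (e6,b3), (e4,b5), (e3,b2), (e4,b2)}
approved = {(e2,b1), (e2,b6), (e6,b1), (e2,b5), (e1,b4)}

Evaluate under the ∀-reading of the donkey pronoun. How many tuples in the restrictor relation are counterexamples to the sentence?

"it" takes "a blueprint" as antecedent — a donkey pronoun bound across the clause boundary.
Strong reading: for every (e,b) with drafted(e,b), approved(e,b).
Restrictor pairs: (e1,b2) ✗  (e1,b4) ✓  (e2,b6) ✓  (e3,b2) ✗  (e4,b2) ✗  (e4,b3) ✗  (e4,b4) ✗  (e4,b5) ✗  (e6,b3) ✗
Counterexamples (restrictor pairs failing the scope): 7.

7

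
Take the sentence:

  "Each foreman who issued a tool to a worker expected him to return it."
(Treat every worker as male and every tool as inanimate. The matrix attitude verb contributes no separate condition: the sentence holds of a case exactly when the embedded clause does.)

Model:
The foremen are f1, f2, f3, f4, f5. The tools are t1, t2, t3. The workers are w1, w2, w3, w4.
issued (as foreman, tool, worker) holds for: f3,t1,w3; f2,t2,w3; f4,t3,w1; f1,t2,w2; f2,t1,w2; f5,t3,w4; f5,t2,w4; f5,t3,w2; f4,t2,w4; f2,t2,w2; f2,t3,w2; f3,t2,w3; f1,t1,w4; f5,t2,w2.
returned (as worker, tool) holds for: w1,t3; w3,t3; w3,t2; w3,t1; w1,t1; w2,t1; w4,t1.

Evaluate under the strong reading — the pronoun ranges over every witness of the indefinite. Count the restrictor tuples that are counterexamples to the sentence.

"him" takes "a worker" as antecedent and "it" takes "a tool"; both are donkey pronouns co-varying with the restrictor.
Strong reading: for every (f,t,w) with issued(f,t,w), returned(w,t).
Restrictor triples: (f1,t1,w4)→returned(w4,t1) ✓  (f1,t2,w2)→returned(w2,t2) ✗  (f2,t1,w2)→returned(w2,t1) ✓  (f2,t2,w2)→returned(w2,t2) ✗  (f2,t2,w3)→returned(w3,t2) ✓  (f2,t3,w2)→returned(w2,t3) ✗  (f3,t1,w3)→returned(w3,t1) ✓  (f3,t2,w3)→returned(w3,t2) ✓  (f4,t2,w4)→returned(w4,t2) ✗  (f4,t3,w1)→returned(w1,t3) ✓  (f5,t2,w2)→returned(w2,t2) ✗  (f5,t2,w4)→returned(w4,t2) ✗  (f5,t3,w2)→returned(w2,t3) ✗  (f5,t3,w4)→returned(w4,t3) ✗
Counterexamples (restrictor triples failing the scope): 8.

8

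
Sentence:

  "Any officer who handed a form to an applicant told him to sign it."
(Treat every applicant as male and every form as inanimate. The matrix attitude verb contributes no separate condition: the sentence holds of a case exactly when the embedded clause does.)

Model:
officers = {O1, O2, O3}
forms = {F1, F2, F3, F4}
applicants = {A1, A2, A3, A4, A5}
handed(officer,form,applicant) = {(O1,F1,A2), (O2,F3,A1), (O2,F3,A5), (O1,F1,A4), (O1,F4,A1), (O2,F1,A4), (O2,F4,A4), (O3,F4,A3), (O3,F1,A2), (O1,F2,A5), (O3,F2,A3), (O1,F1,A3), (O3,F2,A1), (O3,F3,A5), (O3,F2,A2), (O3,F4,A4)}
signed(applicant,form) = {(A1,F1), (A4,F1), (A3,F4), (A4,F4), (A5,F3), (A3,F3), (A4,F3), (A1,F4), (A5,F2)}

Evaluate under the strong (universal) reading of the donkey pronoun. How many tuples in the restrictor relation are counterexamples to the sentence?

7

"him" takes "an applicant" as antecedent and "it" takes "a form"; both are donkey pronouns co-varying with the restrictor.
Strong reading: for every (o,f,a) with handed(o,f,a), signed(a,f).
Restrictor triples: (O1,F1,A2)→signed(A2,F1) ✗  (O1,F1,A3)→signed(A3,F1) ✗  (O1,F1,A4)→signed(A4,F1) ✓  (O1,F2,A5)→signed(A5,F2) ✓  (O1,F4,A1)→signed(A1,F4) ✓  (O2,F1,A4)→signed(A4,F1) ✓  (O2,F3,A1)→signed(A1,F3) ✗  (O2,F3,A5)→signed(A5,F3) ✓  (O2,F4,A4)→signed(A4,F4) ✓  (O3,F1,A2)→signed(A2,F1) ✗  (O3,F2,A1)→signed(A1,F2) ✗  (O3,F2,A2)→signed(A2,F2) ✗  (O3,F2,A3)→signed(A3,F2) ✗  (O3,F3,A5)→signed(A5,F3) ✓  (O3,F4,A3)→signed(A3,F4) ✓  (O3,F4,A4)→signed(A4,F4) ✓
Counterexamples (restrictor triples failing the scope): 7.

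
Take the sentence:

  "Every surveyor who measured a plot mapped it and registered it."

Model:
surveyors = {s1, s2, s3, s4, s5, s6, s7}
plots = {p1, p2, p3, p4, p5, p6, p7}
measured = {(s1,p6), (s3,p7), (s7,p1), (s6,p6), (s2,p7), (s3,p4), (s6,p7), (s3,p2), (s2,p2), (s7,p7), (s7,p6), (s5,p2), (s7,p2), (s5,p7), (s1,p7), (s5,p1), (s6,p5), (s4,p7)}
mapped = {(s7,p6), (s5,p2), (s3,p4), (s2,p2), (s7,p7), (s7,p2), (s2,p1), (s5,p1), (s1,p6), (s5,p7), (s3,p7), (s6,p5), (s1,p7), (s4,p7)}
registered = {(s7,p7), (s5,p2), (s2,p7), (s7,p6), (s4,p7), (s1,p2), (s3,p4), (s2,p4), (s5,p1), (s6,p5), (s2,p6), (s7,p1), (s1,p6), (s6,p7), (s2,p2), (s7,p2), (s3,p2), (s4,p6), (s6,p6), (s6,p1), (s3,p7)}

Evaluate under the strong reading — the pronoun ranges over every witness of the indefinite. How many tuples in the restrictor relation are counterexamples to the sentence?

"it" takes "a plot" as antecedent — a donkey pronoun bound across the clause boundary.
Strong reading: for every (s,p) with measured(s,p), mapped(s,p) ∧ registered(s,p).
Restrictor pairs: (s1,p6) ✓  (s1,p7) ✗  (s2,p2) ✓  (s2,p7) ✗  (s3,p2) ✗  (s3,p4) ✓  (s3,p7) ✓  (s4,p7) ✓  (s5,p1) ✓  (s5,p2) ✓  (s5,p7) ✗  (s6,p5) ✓  (s6,p6) ✗  (s6,p7) ✗  (s7,p1) ✗  (s7,p2) ✓  (s7,p6) ✓  (s7,p7) ✓
Counterexamples (restrictor pairs failing the scope): 7.

7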